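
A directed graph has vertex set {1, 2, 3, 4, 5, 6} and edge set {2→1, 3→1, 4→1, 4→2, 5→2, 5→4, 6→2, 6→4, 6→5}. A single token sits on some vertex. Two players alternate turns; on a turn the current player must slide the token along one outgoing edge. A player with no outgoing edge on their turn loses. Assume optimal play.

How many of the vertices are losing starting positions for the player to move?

Compute win/loss labels from the base case upward. A position with no move is L. Any other position is W if it can reach an L in one move, else L.
Every edge goes from a vertex to one that appears earlier in the order 1, 2, 4, 3, 5, 6, so processing vertices in that order labels each vertex after all of its successors.
1: no outgoing edge → L
2: →1(L), so W
4: →1(L), so W
3: →1(L), so W
5: →4(W), 2(W) — all W, so L
6: →5(L), so W
The L vertices are 1, 5; that is 2 in all.

2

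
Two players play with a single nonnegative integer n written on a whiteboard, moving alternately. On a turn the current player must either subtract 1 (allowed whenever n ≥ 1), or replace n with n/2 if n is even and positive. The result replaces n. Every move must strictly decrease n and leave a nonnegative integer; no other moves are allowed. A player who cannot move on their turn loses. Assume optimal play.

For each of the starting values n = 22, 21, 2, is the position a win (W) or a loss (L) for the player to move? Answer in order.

22: W, 21: L, 2: L

Compute win/loss labels from the base case upward. A position with no move is L. Any other position is W if it can reach an L in one move, else L.
n=0: no move → L
n=1: →0(L), so W
n=2: →1(W) only, which is W, so L
n=3: →2(L), so W
n=4: →2(L), so W
n=5: →4(W) only, which is W, so L
n=6: →5(L), so W
n=7: →6(W) only, which is W, so L
n=8: →7(L), so W
n=9: →8(W) only, which is W, so L
n=10: →5(L), so W
n=11: →10(W) only, which is W, so L
n=12: →11(L), so W
n=13: →12(W) only, which is W, so L
n=14: →7(L), so W
n=15: →14(W) only, which is W, so L
n=16: →15(L), so W
n=17: →16(W) only, which is W, so L
n=18: →9(L), so W
n=19: →18(W) only, which is W, so L
n=20: →19(L), so W
n=21: →20(W) only, which is W, so L
n=22: →11(L), so W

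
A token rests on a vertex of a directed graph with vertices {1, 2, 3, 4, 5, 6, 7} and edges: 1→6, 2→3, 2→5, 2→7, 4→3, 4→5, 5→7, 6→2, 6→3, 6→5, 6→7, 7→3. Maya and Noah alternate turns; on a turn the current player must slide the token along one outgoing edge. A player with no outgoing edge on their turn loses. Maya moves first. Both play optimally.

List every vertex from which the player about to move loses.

Build the W/L table. Terminal = L. A non-terminal position is W if it has a move to some L; otherwise it is L.
Every edge goes from a vertex to one that appears earlier in the order 3, 7, 5, 2, 6, 4, 1, so processing vertices in that order labels each vertex after all of its successors.
3: no outgoing edge → L
7: can move to 3, which is L ⇒ W
5: the only move is to 7(W), a W ⇒ L
2: can move to 5, which is L ⇒ W
6: can move to 5, which is L ⇒ W
4: can move to 5, which is L ⇒ W
1: the only move is to 6(W), a W ⇒ L
Reading off the rows marked L gives the requested list; there are 3 such vertices.

1, 3, 5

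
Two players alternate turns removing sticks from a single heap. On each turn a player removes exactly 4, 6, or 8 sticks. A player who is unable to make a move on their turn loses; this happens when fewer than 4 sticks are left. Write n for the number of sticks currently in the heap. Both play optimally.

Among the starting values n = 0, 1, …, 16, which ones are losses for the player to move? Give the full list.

Work bottom-up. With no move the player to move loses. Otherwise the position is W if at least one move leads to an L position for the opponent, and L if every move leads to a W.
n=0: no move → L
n=1: no move → L
n=2: no move → L
n=3: no move → L
n=4: reaches L-position 0 → W
n=5: reaches L-position 1 → W
n=6: reaches L-position 2 → W
n=7: reaches L-position 3 → W
n=8: reaches L-position 2 → W
n=9: reaches L-position 3 → W
n=10: reaches L-position 2 → W
n=11: reaches L-position 3 → W
n=12: only reaches 8(W), 6(W), 4(W), all W → L
n=13: only reaches 9(W), 7(W), 5(W), all W → L
n=14: only reaches 10(W), 8(W), 6(W), all W → L
n=15: only reaches 11(W), 9(W), 7(W), all W → L
n=16: reaches L-position 12 → W
Reading off the rows marked L gives the requested list; there are 8 such values of n.

0, 1, 2, 3, 12, 13, 14, 15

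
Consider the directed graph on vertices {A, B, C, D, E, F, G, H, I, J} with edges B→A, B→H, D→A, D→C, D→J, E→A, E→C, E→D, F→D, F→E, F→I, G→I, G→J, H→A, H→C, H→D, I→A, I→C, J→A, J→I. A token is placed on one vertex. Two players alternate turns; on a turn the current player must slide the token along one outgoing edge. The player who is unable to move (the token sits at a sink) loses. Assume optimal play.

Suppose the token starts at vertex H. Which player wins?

Positions with no move are L. A position that does have a move is losing for the player to move precisely when every available move leads to a winning position for the opponent. Fill in the labels:
Every edge goes from a vertex to one that appears earlier in the order C, A, I, J, D, E, H, B, F, G, so processing vertices in that order labels each vertex after all of its successors.
C: no outgoing edge → L
A: no outgoing edge → L
I: W (go to A, an L position)
J: W (go to A, an L position)
D: W (go to A, an L position)
E: W (go to A, an L position)
H: W (go to A, an L position)
B: W (go to A, an L position)
F: L (options E(W), D(W), I(W) are all W)
G: L (options J(W), I(W) are all W)
From H the player to move can move to A, reaching an L position.

The first player wins.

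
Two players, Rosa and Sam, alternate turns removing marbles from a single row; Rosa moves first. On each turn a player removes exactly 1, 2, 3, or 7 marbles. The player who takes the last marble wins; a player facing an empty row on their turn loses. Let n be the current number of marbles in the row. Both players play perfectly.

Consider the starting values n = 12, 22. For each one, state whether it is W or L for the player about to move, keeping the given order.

12: L, 22: W

Positions with no move are L. A position that does have a move is losing for the player to move precisely when every available move leads to a winning position for the opponent. Fill in the labels:
n=0: no move → L
n=1: W (go to 0, an L position)
n=2: W (go to 0, an L position)
n=3: W (go to 0, an L position)
n=4: L (options 3(W), 2(W), 1(W) are all W)
n=5: W (go to 4, an L position)
n=6: W (go to 4, an L position)
n=7: W (go to 4, an L position)
n=8: L (options 7(W), 6(W), 5(W), 1(W) are all W)
n=9: W (go to 8, an L position)
n=10: W (go to 8, an L position)
n=11: W (go to 8, an L position)
n=12: L (options 11(W), 10(W), 9(W), 5(W) are all W)
n=13: W (go to 12, an L position)
n=14: W (go to 12, an L position)
n=15: W (go to 12, an L position)
n=16: L (options 15(W), 14(W), 13(W), 9(W) are all W)
n=17: W (go to 16, an L position)
n=18: W (go to 16, an L position)
n=19: W (go to 16, an L position)
n=20: L (options 19(W), 18(W), 17(W), 13(W) are all W)
n=21: W (go to 20, an L position)
n=22: W (go to 20, an L position)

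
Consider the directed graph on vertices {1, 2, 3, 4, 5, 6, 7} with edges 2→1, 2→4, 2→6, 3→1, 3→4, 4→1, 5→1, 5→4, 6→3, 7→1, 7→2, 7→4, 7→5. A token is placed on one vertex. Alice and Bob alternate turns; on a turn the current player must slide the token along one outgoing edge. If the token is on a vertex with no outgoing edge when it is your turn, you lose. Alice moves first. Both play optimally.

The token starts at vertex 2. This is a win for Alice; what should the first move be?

Build the W/L table. Terminal = L. A non-terminal position is W if it has a move to some L; otherwise it is L.
Every edge goes from a vertex to one that appears earlier in the order 1, 4, 3, 5, 6, 2, 7, so processing vertices in that order labels each vertex after all of its successors.
1: no outgoing edge → L
4: can move to 1, which is L ⇒ W
3: can move to 1, which is L ⇒ W
5: can move to 1, which is L ⇒ W
6: the only move is to 3(W), a W ⇒ L
2: can move to 6, which is L ⇒ W
7: can move to 1, which is L ⇒ W
From 2, the L positions reachable in one move are: 6, 1. Any move reaching one of these is winning.

Move to 6.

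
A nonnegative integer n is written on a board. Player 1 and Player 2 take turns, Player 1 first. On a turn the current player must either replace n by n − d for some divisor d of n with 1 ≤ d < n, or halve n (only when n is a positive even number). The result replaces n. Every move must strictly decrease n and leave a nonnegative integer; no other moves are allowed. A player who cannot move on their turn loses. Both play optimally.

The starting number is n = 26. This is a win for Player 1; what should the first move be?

Positions with no move are L. A position that does have a move is losing for the player to move precisely when every available move leads to a winning position for the opponent. Fill in the labels:
n=0: no move → L
n=1: no move → L
n=2: W (go to 1, an L position)
n=3: L (sole option 2(W) is W)
n=4: W (go to 3, an L position)
n=5: L (sole option 4(W) is W)
n=6: W (go to 3, an L position)
n=7: L (sole option 6(W) is W)
n=8: W (go to 7, an L position)
n=9: L (options 6(W), 8(W) are all W)
n=10: W (go to 5, an L position)
n=11: L (sole option 10(W) is W)
n=12: W (go to 9, an L position)
n=13: L (sole option 12(W) is W)
n=14: W (go to 7, an L position)
n=15: L (options 10(W), 12(W), 14(W) are all W)
n=16: W (go to 15, an L position)
n=17: L (sole option 16(W) is W)
n=18: W (go to 9, an L position)
n=19: L (sole option 18(W) is W)
n=20: W (go to 15, an L position)
n=21: L (options 14(W), 18(W), 20(W) are all W)
n=22: W (go to 11, an L position)
n=23: L (sole option 22(W) is W)
n=24: W (go to 21, an L position)
n=25: L (options 20(W), 24(W) are all W)
n=26: W (go to 13, an L position)
From 26, the L positions reachable in one move are: 13, 25. Any move reaching one of these is winning.

Move to 13.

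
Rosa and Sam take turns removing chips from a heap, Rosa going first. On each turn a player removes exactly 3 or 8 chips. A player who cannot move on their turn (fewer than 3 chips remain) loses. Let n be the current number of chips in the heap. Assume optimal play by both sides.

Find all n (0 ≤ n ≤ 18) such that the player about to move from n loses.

0, 1, 2, 6, 7, 11, 12, 13, 17, 18

Classify positions by backward induction: terminal positions (no move available) are L. From any other position, the mover wins iff some move reaches an L.
n=0: no move → L
n=1: no move → L
n=2: no move → L
n=3: can move to 0, which is L ⇒ W
n=4: can move to 1, which is L ⇒ W
n=5: can move to 2, which is L ⇒ W
n=6: the only move is to 3(W), a W ⇒ L
n=7: the only move is to 4(W), a W ⇒ L
n=8: can move to 0, which is L ⇒ W
n=9: can move to 6, which is L ⇒ W
n=10: can move to 7, which is L ⇒ W
n=11: moves to 8(W), 3(W); every one is W ⇒ L
n=12: moves to 9(W), 4(W); every one is W ⇒ L
n=13: moves to 10(W), 5(W); every one is W ⇒ L
n=14: can move to 11, which is L ⇒ W
n=15: can move to 12, which is L ⇒ W
n=16: can move to 13, which is L ⇒ W
n=17: moves to 14(W), 9(W); every one is W ⇒ L
n=18: moves to 15(W), 10(W); every one is W ⇒ L
The losing starting values of n are exactly the entries labelled L in this table (10 of them).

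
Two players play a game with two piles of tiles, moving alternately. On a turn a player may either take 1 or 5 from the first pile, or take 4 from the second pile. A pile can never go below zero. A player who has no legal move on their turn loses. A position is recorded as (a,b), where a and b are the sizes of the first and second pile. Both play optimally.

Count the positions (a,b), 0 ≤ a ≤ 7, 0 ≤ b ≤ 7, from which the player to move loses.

32

Compute win/loss labels from the base case upward. A position with no move is L. Any other position is W if it can reach an L in one move, else L.
Every move lowers a or b (never raises either), so fill the grid row by row in increasing a, and left to right within a row: each cell's successors are then already labelled.
      b=0  b=1  b=2  b=3  b=4  b=5  b=6  b=7
a=0:    L    L    L    L    W    W    W    W
a=1:    W    W    W    W    L    L    L    L
a=2:    L    L    L    L    W    W    W    W
a=3:    W    W    W    W    L    L    L    L
a=4:    L    L    L    L    W    W    W    W
a=5:    W    W    W    W    L    L    L    L
a=6:    L    L    L    L    W    W    W    W
a=7:    W    W    W    W    L    L    L    L
Cells with no legal move (terminal, hence L): (0,0), (0,1), (0,2), (0,3).
The remaining L cells, each justified by listing all of its moves:
(1,4): only reaches (0,4)(W), (1,0)(W), all W → L
(1,5): only reaches (0,5)(W), (1,1)(W), all W → L
(1,6): only reaches (0,6)(W), (1,2)(W), all W → L
(1,7): only reaches (0,7)(W), (1,3)(W), all W → L
(2,0): only reaches (1,0)(W), which is W → L
(2,1): only reaches (1,1)(W), which is W → L
(2,2): only reaches (1,2)(W), which is W → L
(2,3): only reaches (1,3)(W), which is W → L
(3,4): only reaches (2,4)(W), (3,0)(W), all W → L
(3,5): only reaches (2,5)(W), (3,1)(W), all W → L
(3,6): only reaches (2,6)(W), (3,2)(W), all W → L
(3,7): only reaches (2,7)(W), (3,3)(W), all W → L
(4,0): only reaches (3,0)(W), which is W → L
(4,1): only reaches (3,1)(W), which is W → L
(4,2): only reaches (3,2)(W), which is W → L
(4,3): only reaches (3,3)(W), which is W → L
(5,4): only reaches (4,4)(W), (0,4)(W), (5,0)(W), all W → L
(5,5): only reaches (4,5)(W), (0,5)(W), (5,1)(W), all W → L
(5,6): only reaches (4,6)(W), (0,6)(W), (5,2)(W), all W → L
(5,7): only reaches (4,7)(W), (0,7)(W), (5,3)(W), all W → L
(6,0): only reaches (5,0)(W), (1,0)(W), all W → L
(6,1): only reaches (5,1)(W), (1,1)(W), all W → L
(6,2): only reaches (5,2)(W), (1,2)(W), all W → L
(6,3): only reaches (5,3)(W), (1,3)(W), all W → L
(7,4): only reaches (6,4)(W), (2,4)(W), (7,0)(W), all W → L
(7,5): only reaches (6,5)(W), (2,5)(W), (7,1)(W), all W → L
(7,6): only reaches (6,6)(W), (2,6)(W), (7,2)(W), all W → L
(7,7): only reaches (6,7)(W), (2,7)(W), (7,3)(W), all W → L
Every other cell has at least one move into one of the L cells above, so it is W.
L cells per row: a=0: 4, a=1: 4, a=2: 4, a=3: 4, a=4: 4, a=5: 4, a=6: 4, a=7: 4; total 32.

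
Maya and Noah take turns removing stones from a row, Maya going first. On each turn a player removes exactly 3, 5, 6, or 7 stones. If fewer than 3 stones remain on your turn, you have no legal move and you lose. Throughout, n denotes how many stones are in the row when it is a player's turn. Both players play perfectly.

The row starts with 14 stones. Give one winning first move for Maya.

Positions with no move are L. A position that does have a move is losing for the player to move precisely when every available move leads to a winning position for the opponent. Fill in the labels:
n=0: no move → L
n=1: no move → L
n=2: no move → L
n=3: W (go to 0, an L position)
n=4: W (go to 1, an L position)
n=5: W (go to 2, an L position)
n=6: W (go to 1, an L position)
n=7: W (go to 2, an L position)
n=8: W (go to 2, an L position)
n=9: W (go to 2, an L position)
n=10: L (options 7(W), 5(W), 4(W), 3(W) are all W)
n=11: L (options 8(W), 6(W), 5(W), 4(W) are all W)
n=12: L (options 9(W), 7(W), 6(W), 5(W) are all W)
n=13: W (go to 10, an L position)
n=14: W (go to 11, an L position)
From 14, the L positions reachable in one move are: 11.

Remove 3, leaving 11.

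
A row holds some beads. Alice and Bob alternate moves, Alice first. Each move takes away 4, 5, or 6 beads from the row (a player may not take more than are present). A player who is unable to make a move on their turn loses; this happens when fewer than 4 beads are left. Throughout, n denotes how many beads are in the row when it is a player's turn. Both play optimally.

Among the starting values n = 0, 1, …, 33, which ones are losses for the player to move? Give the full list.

Positions with no move are L. A position that does have a move is losing for the player to move precisely when every available move leads to a winning position for the opponent. Fill in the labels:
n=0: no move → L
n=1: no move → L
n=2: no move → L
n=3: no move → L
n=4: can move to 0, which is L ⇒ W
n=5: can move to 1, which is L ⇒ W
n=6: can move to 2, which is L ⇒ W
n=7: can move to 3, which is L ⇒ W
n=8: can move to 3, which is L ⇒ W
n=9: can move to 3, which is L ⇒ W
n=10: moves to 6(W), 5(W), 4(W); every one is W ⇒ L
n=11: moves to 7(W), 6(W), 5(W); every one is W ⇒ L
n=12: moves to 8(W), 7(W), 6(W); every one is W ⇒ L
n=13: moves to 9(W), 8(W), 7(W); every one is W ⇒ L
n=14: can move to 10, which is L ⇒ W
n=15: can move to 11, which is L ⇒ W
n=16: can move to 12, which is L ⇒ W
n=17: can move to 13, which is L ⇒ W
n=18: can move to 13, which is L ⇒ W
n=19: can move to 13, which is L ⇒ W
n=20: moves to 16(W), 15(W), 14(W); every one is W ⇒ L
n=21: moves to 17(W), 16(W), 15(W); every one is W ⇒ L
n=22: moves to 18(W), 17(W), 16(W); every one is W ⇒ L
n=23: moves to 19(W), 18(W), 17(W); every one is W ⇒ L
n=24: can move to 20, which is L ⇒ W
n=25: can move to 21, which is L ⇒ W
n=26: can move to 22, which is L ⇒ W
n=27: can move to 23, which is L ⇒ W
n=28: can move to 23, which is L ⇒ W
n=29: can move to 23, which is L ⇒ W
n=30: moves to 26(W), 25(W), 24(W); every one is W ⇒ L
n=31: moves to 27(W), 26(W), 25(W); every one is W ⇒ L
n=32: moves to 28(W), 27(W), 26(W); every one is W ⇒ L
n=33: moves to 29(W), 28(W), 27(W); every one is W ⇒ L
The losing starting values of n are exactly the entries labelled L in this table (16 of them).

0, 1, 2, 3, 10, 11, 12, 13, 20, 21, 22, 23, 30, 31, 32, 33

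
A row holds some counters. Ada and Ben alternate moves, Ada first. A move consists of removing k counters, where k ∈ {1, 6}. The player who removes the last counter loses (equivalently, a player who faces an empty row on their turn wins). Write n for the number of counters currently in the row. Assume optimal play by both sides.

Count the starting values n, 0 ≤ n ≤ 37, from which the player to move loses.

Work bottom-up. With no move the player to move wins. Otherwise the position is W if at least one move leads to an L position for the opponent, and L if every move leads to a W.
n=0: no move; the opponent has just taken the last counter and therefore loses → W
n=1: L (sole option 0(W) is W)
n=2: W (go to 1, an L position)
n=3: L (sole option 2(W) is W)
n=4: W (go to 3, an L position)
n=5: L (sole option 4(W) is W)
n=6: W (go to 5, an L position)
n=7: W (go to 1, an L position)
n=8: L (options 7(W), 2(W) are all W)
n=9: W (go to 8, an L position)
n=10: L (options 9(W), 4(W) are all W)
n=11: W (go to 10, an L position)
n=12: L (options 11(W), 6(W) are all W)
n=13: W (go to 12, an L position)
n=14: W (go to 8, an L position)
n=15: L (options 14(W), 9(W) are all W)
n=16: W (go to 15, an L position)
n=17: L (options 16(W), 11(W) are all W)
n=18: W (go to 17, an L position)
n=19: L (options 18(W), 13(W) are all W)
n=20: W (go to 19, an L position)
n=21: W (go to 15, an L position)
n=22: L (options 21(W), 16(W) are all W)
n=23: W (go to 22, an L position)
n=24: L (options 23(W), 18(W) are all W)
n=25: W (go to 24, an L position)
n=26: L (options 25(W), 20(W) are all W)
n=27: W (go to 26, an L position)
n=28: W (go to 22, an L position)
n=29: L (options 28(W), 23(W) are all W)
n=30: W (go to 29, an L position)
n=31: L (options 30(W), 25(W) are all W)
n=32: W (go to 31, an L position)
n=33: L (options 32(W), 27(W) are all W)
n=34: W (go to 33, an L position)
n=35: W (go to 29, an L position)
n=36: L (options 35(W), 30(W) are all W)
n=37: W (go to 36, an L position)
L entries with 0 ≤ n ≤ 37: n = 1, 3, 5, 8, 10, 12, 15, 17, 19, 22, 24, 26, 29, 31, 33, 36; that makes 16.

16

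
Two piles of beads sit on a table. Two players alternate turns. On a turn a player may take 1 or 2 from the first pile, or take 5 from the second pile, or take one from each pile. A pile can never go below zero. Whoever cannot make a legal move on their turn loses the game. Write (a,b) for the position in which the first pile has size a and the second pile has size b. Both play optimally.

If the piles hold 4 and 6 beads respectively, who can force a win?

Build the W/L table. Terminal = L. A non-terminal position is W if it has a move to some L; otherwise it is L.
No move ever increases a pile, so every position that can arise here has a ≤ 4 and b ≤ 6; it is enough to label the cells with 0 ≤ a ≤ 4 and 0 ≤ b ≤ 6.
Every move lowers a or b (never raises either), so fill the grid row by row in increasing a, and left to right within a row: each cell's successors are then already labelled.
      b=0  b=1  b=2  b=3  b=4  b=5  b=6
a=0:    L    L    L    L    L    W    W
a=1:    W    W    W    W    W    W    L
a=2:    W    W    W    W    W    L    W
a=3:    L    L    L    L    L    W    W
a=4:    W    W    W    W    W    W    L
Cells with no legal move (terminal, hence L): (0,0), (0,1), (0,2), (0,3), (0,4).
The remaining L cells, each justified by listing all of its moves:
(1,6): only reaches (0,6)(W), (1,1)(W), (0,5)(W), all W → L
(2,5): only reaches (1,5)(W), (0,5)(W), (2,0)(W), (1,4)(W), all W → L
(3,0): only reaches (2,0)(W), (1,0)(W), all W → L
(3,1): only reaches (2,1)(W), (1,1)(W), (2,0)(W), all W → L
(3,2): only reaches (2,2)(W), (1,2)(W), (2,1)(W), all W → L
(3,3): only reaches (2,3)(W), (1,3)(W), (2,2)(W), all W → L
(3,4): only reaches (2,4)(W), (1,4)(W), (2,3)(W), all W → L
(4,6): only reaches (3,6)(W), (2,6)(W), (4,1)(W), (3,5)(W), all W → L
Every other cell has at least one move into one of the L cells above, so it is W.
The starting position (4,6) is L: whatever the player to move does, the opponent receives a W position.

The second player wins.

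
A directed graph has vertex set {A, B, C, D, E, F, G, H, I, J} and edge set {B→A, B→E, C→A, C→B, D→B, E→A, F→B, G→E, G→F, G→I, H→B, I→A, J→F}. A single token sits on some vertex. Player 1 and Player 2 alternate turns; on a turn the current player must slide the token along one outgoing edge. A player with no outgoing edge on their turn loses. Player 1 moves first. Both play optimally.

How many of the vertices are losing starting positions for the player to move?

4

Classify positions by backward induction: terminal positions (no move available) are L. From any other position, the mover wins iff some move reaches an L.
Every edge goes from a vertex to one that appears earlier in the order A, E, B, F, I, G, H, D, J, C, so processing vertices in that order labels each vertex after all of its successors.
A: no outgoing edge → L
E: reaches L-position A → W
B: reaches L-position A → W
F: only reaches B(W), which is W → L
I: reaches L-position A → W
G: reaches L-position F → W
H: only reaches B(W), which is W → L
D: only reaches B(W), which is W → L
J: reaches L-position F → W
C: reaches L-position A → W
The L vertices are A, D, F, H; that is 4 in all.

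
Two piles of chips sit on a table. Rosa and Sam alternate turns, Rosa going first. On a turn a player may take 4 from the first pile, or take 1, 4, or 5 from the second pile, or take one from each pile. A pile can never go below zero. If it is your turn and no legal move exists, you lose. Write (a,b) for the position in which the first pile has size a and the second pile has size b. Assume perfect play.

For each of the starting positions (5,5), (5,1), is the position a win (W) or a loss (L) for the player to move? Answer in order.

Label each position W (a win for the player to move) or L (a loss). A position with no legal move is L; any other position is W exactly when some move reaches an L, and L when every move reaches a W.
No move ever increases a pile, so every position that can arise here has a ≤ 5 and b ≤ 5; it is enough to label the cells with 0 ≤ a ≤ 5 and 0 ≤ b ≤ 5.
Every move lowers a or b (never raises either), so fill the grid row by row in increasing a, and left to right within a row: each cell's successors are then already labelled.
      b=0  b=1  b=2  b=3  b=4  b=5
a=0:    L    W    L    W    W    W
a=1:    L    W    L    W    W    W
a=2:    L    W    L    W    W    W
a=3:    L    W    L    W    W    W
a=4:    W    W    W    W    L    W
a=5:    W    L    W    L    W    W
Cells with no legal move (terminal, hence L): (0,0), (1,0), (2,0), (3,0).
The remaining L cells, each justified by listing all of its moves:
(0,2): L (sole option (0,1)(W) is W)
(1,2): L (options (1,1)(W), (0,1)(W) are all W)
(2,2): L (options (2,1)(W), (1,1)(W) are all W)
(3,2): L (options (3,1)(W), (2,1)(W) are all W)
(4,4): L (options (0,4)(W), (4,3)(W), (4,0)(W), (3,3)(W) are all W)
(5,1): L (options (1,1)(W), (5,0)(W), (4,0)(W) are all W)
(5,3): L (options (1,3)(W), (5,2)(W), (4,2)(W) are all W)
Every other cell has at least one move into one of the L cells above, so it is W.
(5,5): the move to (5,1) reaches an L cell, so W
(5,1): one of the L cells justified above, so L

(5,5): W, (5,1): L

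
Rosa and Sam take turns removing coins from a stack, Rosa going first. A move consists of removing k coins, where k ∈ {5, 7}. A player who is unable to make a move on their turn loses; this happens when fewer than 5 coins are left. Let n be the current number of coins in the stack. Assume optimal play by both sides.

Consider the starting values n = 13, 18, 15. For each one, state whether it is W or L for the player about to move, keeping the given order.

13: L, 18: W, 15: L

Build the W/L table. Terminal = L. A non-terminal position is W if it has a move to some L; otherwise it is L.
n=0: no move → L
n=1: no move → L
n=2: no move → L
n=3: no move → L
n=4: no move → L
n=5: can move to 0, which is L ⇒ W
n=6: can move to 1, which is L ⇒ W
n=7: can move to 2, which is L ⇒ W
n=8: can move to 3, which is L ⇒ W
n=9: can move to 4, which is L ⇒ W
n=10: can move to 3, which is L ⇒ W
n=11: can move to 4, which is L ⇒ W
n=12: moves to 7(W), 5(W); every one is W ⇒ L
n=13: moves to 8(W), 6(W); every one is W ⇒ L
n=14: moves to 9(W), 7(W); every one is W ⇒ L
n=15: moves to 10(W), 8(W); every one is W ⇒ L
n=16: moves to 11(W), 9(W); every one is W ⇒ L
n=17: can move to 12, which is L ⇒ W
n=18: can move to 13, which is L ⇒ W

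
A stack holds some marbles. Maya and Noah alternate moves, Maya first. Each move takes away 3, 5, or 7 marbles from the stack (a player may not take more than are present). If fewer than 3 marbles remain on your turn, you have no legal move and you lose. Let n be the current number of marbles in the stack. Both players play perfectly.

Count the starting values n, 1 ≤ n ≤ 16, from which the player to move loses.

5

Compute win/loss labels from the base case upward. A position with no move is L. Any other position is W if it can reach an L in one move, else L.
n=0: no move → L
n=1: no move → L
n=2: no move → L
n=3: W (go to 0, an L position)
n=4: W (go to 1, an L position)
n=5: W (go to 2, an L position)
n=6: W (go to 1, an L position)
n=7: W (go to 2, an L position)
n=8: W (go to 1, an L position)
n=9: W (go to 2, an L position)
n=10: L (options 7(W), 5(W), 3(W) are all W)
n=11: L (options 8(W), 6(W), 4(W) are all W)
n=12: L (options 9(W), 7(W), 5(W) are all W)
n=13: W (go to 10, an L position)
n=14: W (go to 11, an L position)
n=15: W (go to 12, an L position)
n=16: W (go to 11, an L position)
L entries with 1 ≤ n ≤ 16 (n=0 is outside the asked range and is not counted): n = 1, 2, 10, 11, 12; that makes 5.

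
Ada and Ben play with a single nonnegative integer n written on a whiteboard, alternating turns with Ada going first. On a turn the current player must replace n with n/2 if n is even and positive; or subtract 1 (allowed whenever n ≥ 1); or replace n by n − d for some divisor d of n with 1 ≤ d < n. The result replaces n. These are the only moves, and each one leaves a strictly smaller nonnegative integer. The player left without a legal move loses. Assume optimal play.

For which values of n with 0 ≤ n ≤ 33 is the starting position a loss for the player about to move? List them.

0, 2, 5, 7, 9, 11, 13, 15, 17, 19, 21, 23, 25, 27, 29, 31, 33

Use the standard recursion: the mover loses at a terminal position; elsewhere, the mover wins exactly when some move hands the opponent an L position.
n=0: no move → L
n=1: W (go to 0, an L position)
n=2: L (sole option 1(W) is W)
n=3: W (go to 2, an L position)
n=4: W (go to 2, an L position)
n=5: L (sole option 4(W) is W)
n=6: W (go to 5, an L position)
n=7: L (sole option 6(W) is W)
n=8: W (go to 7, an L position)
n=9: L (options 6(W), 8(W) are all W)
n=10: W (go to 5, an L position)
n=11: L (sole option 10(W) is W)
n=12: W (go to 9, an L position)
n=13: L (sole option 12(W) is W)
n=14: W (go to 7, an L position)
n=15: L (options 10(W), 12(W), 14(W) are all W)
n=16: W (go to 15, an L position)
n=17: L (sole option 16(W) is W)
n=18: W (go to 9, an L position)
n=19: L (sole option 18(W) is W)
n=20: W (go to 15, an L position)
n=21: L (options 14(W), 18(W), 20(W) are all W)
n=22: W (go to 11, an L position)
n=23: L (sole option 22(W) is W)
n=24: W (go to 21, an L position)
n=25: L (options 20(W), 24(W) are all W)
n=26: W (go to 13, an L position)
n=27: L (options 18(W), 24(W), 26(W) are all W)
n=28: W (go to 21, an L position)
n=29: L (sole option 28(W) is W)
n=30: W (go to 15, an L position)
n=31: L (sole option 30(W) is W)
n=32: W (go to 31, an L position)
n=33: L (options 22(W), 30(W), 32(W) are all W)
The losing starting values of n are exactly the entries labelled L in this table (17 of them).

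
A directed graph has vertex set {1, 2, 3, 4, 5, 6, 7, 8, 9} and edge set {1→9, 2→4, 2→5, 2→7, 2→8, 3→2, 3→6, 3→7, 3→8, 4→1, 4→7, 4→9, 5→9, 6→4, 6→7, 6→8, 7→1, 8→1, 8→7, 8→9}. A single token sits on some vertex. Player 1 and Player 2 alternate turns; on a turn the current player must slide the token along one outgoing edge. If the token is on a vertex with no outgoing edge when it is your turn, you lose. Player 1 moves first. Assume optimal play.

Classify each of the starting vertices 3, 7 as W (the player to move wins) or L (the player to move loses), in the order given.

3: W, 7: L

Label each position W (a win for the player to move) or L (a loss). A position with no legal move is L; any other position is W exactly when some move reaches an L, and L when every move reaches a W.
Every edge goes from a vertex to one that appears earlier in the order 9, 1, 7, 8, 4, 5, 2, 6, 3, so processing vertices in that order labels each vertex after all of its successors.
9: no outgoing edge → L
1: →9(L), so W
7: →1(W) only, which is W, so L
8: →7(L), so W
4: →7(L), so W
5: →9(L), so W
2: →7(L), so W
6: →7(L), so W
3: →7(L), so W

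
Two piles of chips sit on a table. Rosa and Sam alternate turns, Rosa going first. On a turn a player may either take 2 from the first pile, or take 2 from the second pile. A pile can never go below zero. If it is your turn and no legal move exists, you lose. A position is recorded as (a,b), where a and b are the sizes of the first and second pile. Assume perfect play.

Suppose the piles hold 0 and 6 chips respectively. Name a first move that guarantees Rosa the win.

Move to (0,4).

Compute win/loss labels from the base case upward. A position with no move is L. Any other position is W if it can reach an L in one move, else L.
No move ever increases a pile, so every position that can arise here has a ≤ 0 and b ≤ 6; it is enough to label the cells with 0 ≤ a ≤ 0 and 0 ≤ b ≤ 6.
Every move lowers a or b (never raises either), so fill the grid row by row in increasing a, and left to right within a row: each cell's successors are then already labelled.
      b=0  b=1  b=2  b=3  b=4  b=5  b=6
a=0:    L    L    W    W    L    L    W
Cells with no legal move (terminal, hence L): (0,0), (0,1).
The remaining L cells, each justified by listing all of its moves:
(0,4): the only move is to (0,2)(W), a W ⇒ L
(0,5): the only move is to (0,3)(W), a W ⇒ L
Every other cell has at least one move into one of the L cells above, so it is W.
From (0,6), the L positions reachable in one move are: (0,4).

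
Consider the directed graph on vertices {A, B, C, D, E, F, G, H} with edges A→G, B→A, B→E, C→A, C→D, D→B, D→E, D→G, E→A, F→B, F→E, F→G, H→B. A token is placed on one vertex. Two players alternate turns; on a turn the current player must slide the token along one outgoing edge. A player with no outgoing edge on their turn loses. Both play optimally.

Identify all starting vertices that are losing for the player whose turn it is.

Use the standard recursion: the mover loses at a terminal position; elsewhere, the mover wins exactly when some move hands the opponent an L position.
Every edge goes from a vertex to one that appears earlier in the order G, A, E, B, D, C, F, H, so processing vertices in that order labels each vertex after all of its successors.
G: no outgoing edge → L
A: reaches L-position G → W
E: only reaches A(W), which is W → L
B: reaches L-position E → W
D: reaches L-position E → W
C: only reaches D(W), A(W), all W → L
F: reaches L-position E → W
H: only reaches B(W), which is W → L
The losing starting vertices are exactly the entries labelled L in this table (4 of them).

C, E, G, H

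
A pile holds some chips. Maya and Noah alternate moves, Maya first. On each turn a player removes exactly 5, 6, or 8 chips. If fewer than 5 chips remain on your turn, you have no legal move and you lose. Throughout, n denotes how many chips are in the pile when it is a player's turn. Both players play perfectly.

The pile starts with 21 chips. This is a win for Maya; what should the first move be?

Remove 5, leaving 16.

Build the W/L table. Terminal = L. A non-terminal position is W if it has a move to some L; otherwise it is L.
n=0: no move → L
n=1: no move → L
n=2: no move → L
n=3: no move → L
n=4: no move → L
n=5: →0(L), so W
n=6: →1(L), so W
n=7: →2(L), so W
n=8: →3(L), so W
n=9: →4(L), so W
n=10: →4(L), so W
n=11: →3(L), so W
n=12: →4(L), so W
n=13: →8(W), 7(W), 5(W) — all W, so L
n=14: →9(W), 8(W), 6(W) — all W, so L
n=15: →10(W), 9(W), 7(W) — all W, so L
n=16: →11(W), 10(W), 8(W) — all W, so L
n=17: →12(W), 11(W), 9(W) — all W, so L
n=18: →13(L), so W
n=19: →14(L), so W
n=20: →15(L), so W
n=21: →16(L), so W
From 21, the L positions reachable in one move are: 16, 15, 13. Any move reaching one of these is winning.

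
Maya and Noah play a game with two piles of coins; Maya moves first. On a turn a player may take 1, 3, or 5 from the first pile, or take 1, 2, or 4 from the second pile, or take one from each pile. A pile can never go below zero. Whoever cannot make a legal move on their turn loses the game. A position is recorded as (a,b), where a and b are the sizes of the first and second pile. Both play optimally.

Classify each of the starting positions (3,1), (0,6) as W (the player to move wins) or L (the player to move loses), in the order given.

(3,1): W, (0,6): L

Compute win/loss labels from the base case upward. A position with no move is L. Any other position is W if it can reach an L in one move, else L.
No move ever increases a pile, so every position that can arise here has a ≤ 3 and b ≤ 6; it is enough to label the cells with 0 ≤ a ≤ 3 and 0 ≤ b ≤ 6.
Every move lowers a or b (never raises either), so fill the grid row by row in increasing a, and left to right within a row: each cell's successors are then already labelled.
      b=0  b=1  b=2  b=3  b=4  b=5  b=6
a=0:    L    W    W    L    W    W    L
a=1:    W    W    L    W    W    L    W
a=2:    L    W    W    W    W    W    W
a=3:    W    W    L    W    W    L    W
Cells with no legal move (terminal, hence L): (0,0).
The remaining L cells, each justified by listing all of its moves:
(0,3): only reaches (0,2)(W), (0,1)(W), all W → L
(0,6): only reaches (0,5)(W), (0,4)(W), (0,2)(W), all W → L
(1,2): only reaches (0,2)(W), (1,1)(W), (1,0)(W), (0,1)(W), all W → L
(1,5): only reaches (0,5)(W), (1,4)(W), (1,3)(W), (1,1)(W), (0,4)(W), all W → L
(2,0): only reaches (1,0)(W), which is W → L
(3,2): only reaches (2,2)(W), (0,2)(W), (3,1)(W), (3,0)(W), (2,1)(W), all W → L
(3,5): only reaches (2,5)(W), (0,5)(W), (3,4)(W), (3,3)(W), (3,1)(W), (2,4)(W), all W → L
Every other cell has at least one move into one of the L cells above, so it is W.
(3,1): the move to (2,0) reaches an L cell, so W
(0,6): one of the L cells justified above, so L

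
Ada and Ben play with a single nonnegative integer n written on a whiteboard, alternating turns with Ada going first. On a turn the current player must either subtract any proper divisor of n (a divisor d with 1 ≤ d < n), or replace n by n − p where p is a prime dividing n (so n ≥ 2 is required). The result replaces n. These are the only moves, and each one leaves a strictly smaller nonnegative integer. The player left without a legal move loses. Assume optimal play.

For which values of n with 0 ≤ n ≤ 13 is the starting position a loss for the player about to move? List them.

0, 1, 4, 9

Use the standard recursion: the mover loses at a terminal position; elsewhere, the mover wins exactly when some move hands the opponent an L position.
n=0: no move → L
n=1: no move → L
n=2: →0(L), so W
n=3: →0(L), so W
n=4: →2(W), 3(W) — all W, so L
n=5: →0(L), so W
n=6: →4(L), so W
n=7: →0(L), so W
n=8: →4(L), so W
n=9: →6(W), 8(W) — all W, so L
n=10: →9(L), so W
n=11: →0(L), so W
n=12: →9(L), so W
n=13: →0(L), so W
The losing starting values of n are exactly the entries labelled L in this table (4 of them).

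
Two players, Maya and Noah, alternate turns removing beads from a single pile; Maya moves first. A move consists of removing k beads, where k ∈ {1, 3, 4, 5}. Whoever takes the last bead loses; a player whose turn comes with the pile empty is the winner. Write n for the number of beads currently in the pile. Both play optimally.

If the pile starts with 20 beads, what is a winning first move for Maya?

Label each position W (a win for the player to move) or L (a loss). A position with no legal move is W; any other position is W exactly when some move reaches an L, and L when every move reaches a W.
n=0: no move; the opponent has just taken the last bead and therefore loses → W
n=1: only reaches 0(W), which is W → L
n=2: reaches L-position 1 → W
n=3: only reaches 2(W), 0(W), all W → L
n=4: reaches L-position 3 → W
n=5: reaches L-position 1 → W
n=6: reaches L-position 3 → W
n=7: reaches L-position 3 → W
n=8: reaches L-position 3 → W
n=9: only reaches 8(W), 6(W), 5(W), 4(W), all W → L
n=10: reaches L-position 9 → W
n=11: only reaches 10(W), 8(W), 7(W), 6(W), all W → L
n=12: reaches L-position 11 → W
n=13: reaches L-position 9 → W
n=14: reaches L-position 11 → W
n=15: reaches L-position 11 → W
n=16: reaches L-position 11 → W
n=17: only reaches 16(W), 14(W), 13(W), 12(W), all W → L
n=18: reaches L-position 17 → W
n=19: only reaches 18(W), 16(W), 15(W), 14(W), all W → L
n=20: reaches L-position 19 → W
From 20, the L positions reachable in one move are: 19, 17. Any move reaching one of these is winning.

Remove 1, leaving 19.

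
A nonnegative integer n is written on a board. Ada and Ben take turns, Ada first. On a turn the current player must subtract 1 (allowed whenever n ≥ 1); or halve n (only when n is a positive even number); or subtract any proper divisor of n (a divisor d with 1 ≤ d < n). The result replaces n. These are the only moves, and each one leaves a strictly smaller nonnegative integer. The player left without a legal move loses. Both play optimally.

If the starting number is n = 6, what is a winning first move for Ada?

Move to 5.

Positions with no move are L. A position that does have a move is losing for the player to move precisely when every available move leads to a winning position for the opponent. Fill in the labels:
n=0: no move → L
n=1: reaches L-position 0 → W
n=2: only reaches 1(W), which is W → L
n=3: reaches L-position 2 → W
n=4: reaches L-position 2 → W
n=5: only reaches 4(W), which is W → L
n=6: reaches L-position 5 → W
From 6, the L positions reachable in one move are: 5.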